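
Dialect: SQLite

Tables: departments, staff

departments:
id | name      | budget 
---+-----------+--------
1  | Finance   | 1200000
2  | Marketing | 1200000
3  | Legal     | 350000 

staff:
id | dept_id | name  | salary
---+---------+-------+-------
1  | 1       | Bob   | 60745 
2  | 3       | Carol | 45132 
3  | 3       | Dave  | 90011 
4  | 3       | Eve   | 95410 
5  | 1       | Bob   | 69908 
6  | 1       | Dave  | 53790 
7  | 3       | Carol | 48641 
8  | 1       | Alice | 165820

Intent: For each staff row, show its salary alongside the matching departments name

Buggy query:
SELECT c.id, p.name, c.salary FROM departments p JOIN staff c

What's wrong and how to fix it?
Bug: Missing join condition: each staff row is matched to all departments rows instead of just its own

Fix: Add ON c.dept_id = p.id to the JOIN

Corrected query:
SELECT c.id, p.name, c.salary FROM departments p JOIN staff c ON c.dept_id = p.id

Result:
id | name    | salary
---+---------+-------
1  | Finance | 60745 
2  | Legal   | 45132 
3  | Legal   | 90011 
4  | Legal   | 95410 
5  | Finance | 69908 
6  | Finance | 53790 
7  | Legal   | 48641 
8  | Finance | 165820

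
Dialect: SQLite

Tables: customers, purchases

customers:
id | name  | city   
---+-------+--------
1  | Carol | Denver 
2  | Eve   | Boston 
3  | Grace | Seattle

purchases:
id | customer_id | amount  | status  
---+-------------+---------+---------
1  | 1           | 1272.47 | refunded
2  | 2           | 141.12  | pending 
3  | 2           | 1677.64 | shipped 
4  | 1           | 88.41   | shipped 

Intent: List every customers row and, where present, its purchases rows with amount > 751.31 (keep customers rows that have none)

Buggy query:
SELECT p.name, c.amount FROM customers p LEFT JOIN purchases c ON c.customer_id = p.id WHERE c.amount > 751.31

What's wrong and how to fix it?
Bug: Filtering c.amount in WHERE discards the NULL rows produced by LEFT JOIN, turning it into an inner join

Fix: Put 'c.amount > 751.31' in the JOIN's ON clause instead of WHERE

Corrected query:
SELECT p.name, c.amount FROM customers p LEFT JOIN purchases c ON c.customer_id = p.id AND c.amount > 751.31

Result:
name  | amount 
------+--------
Carol | 1272.47
Eve   | 1677.64
Grace | NULL   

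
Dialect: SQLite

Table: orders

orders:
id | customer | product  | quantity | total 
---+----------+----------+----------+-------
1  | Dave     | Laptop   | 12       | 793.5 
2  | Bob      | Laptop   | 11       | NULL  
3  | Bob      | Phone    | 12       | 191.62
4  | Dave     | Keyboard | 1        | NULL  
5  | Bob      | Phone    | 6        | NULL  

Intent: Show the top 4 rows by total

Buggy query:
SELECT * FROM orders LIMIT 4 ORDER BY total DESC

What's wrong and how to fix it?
Bug: LIMIT must come after ORDER BY

Fix: Sort with ORDER BY, then apply LIMIT

Corrected query:
SELECT * FROM orders ORDER BY total DESC LIMIT 4

Result:
id | customer | product  | quantity | total 
---+----------+----------+----------+-------
1  | Dave     | Laptop   | 12       | 793.5 
3  | Bob      | Phone    | 12       | 191.62
2  | Bob      | Laptop   | 11       | NULL  
4  | Dave     | Keyboard | 1        | NULL  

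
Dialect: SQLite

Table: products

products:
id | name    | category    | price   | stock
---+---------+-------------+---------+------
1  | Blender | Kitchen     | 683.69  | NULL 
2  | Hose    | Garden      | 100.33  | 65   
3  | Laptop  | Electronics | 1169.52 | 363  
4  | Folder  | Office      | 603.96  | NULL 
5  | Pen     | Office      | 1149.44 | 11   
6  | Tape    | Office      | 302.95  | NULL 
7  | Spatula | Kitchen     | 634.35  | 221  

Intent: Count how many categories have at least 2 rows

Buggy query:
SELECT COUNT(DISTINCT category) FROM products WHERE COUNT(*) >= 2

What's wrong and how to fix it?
Bug: COUNT(*) cannot appear in WHERE; the per-group count doesn't exist yet

Fix: Group first with HAVING COUNT(*) >= 2, then COUNT the resulting groups

Corrected query:
SELECT COUNT(*) FROM (SELECT category FROM products GROUP BY category HAVING COUNT(*) >= 2)

Result:
COUNT(*)
--------
2       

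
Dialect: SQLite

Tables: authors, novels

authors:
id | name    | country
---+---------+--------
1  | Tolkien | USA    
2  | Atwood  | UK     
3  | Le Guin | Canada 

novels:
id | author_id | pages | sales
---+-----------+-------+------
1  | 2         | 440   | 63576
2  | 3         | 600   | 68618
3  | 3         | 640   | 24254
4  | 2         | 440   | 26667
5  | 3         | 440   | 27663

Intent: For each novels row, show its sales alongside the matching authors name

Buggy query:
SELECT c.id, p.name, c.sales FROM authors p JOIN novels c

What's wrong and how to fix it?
Bug: Missing join condition: each novels row is matched to all authors rows instead of just its own

Fix: Add ON c.author_id = p.id to the JOIN

Corrected query:
SELECT c.id, p.name, c.sales FROM authors p JOIN novels c ON c.author_id = p.id

Result:
id | name    | sales
---+---------+------
1  | Atwood  | 63576
2  | Le Guin | 68618
3  | Le Guin | 24254
4  | Atwood  | 26667
5  | Le Guin | 27663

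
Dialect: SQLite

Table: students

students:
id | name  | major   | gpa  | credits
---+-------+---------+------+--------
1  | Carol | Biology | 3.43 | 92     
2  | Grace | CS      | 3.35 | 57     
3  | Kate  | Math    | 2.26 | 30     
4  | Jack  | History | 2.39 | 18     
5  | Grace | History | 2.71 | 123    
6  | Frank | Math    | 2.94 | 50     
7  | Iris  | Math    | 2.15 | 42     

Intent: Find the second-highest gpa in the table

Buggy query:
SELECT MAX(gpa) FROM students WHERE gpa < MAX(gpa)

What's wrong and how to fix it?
Bug: MAX(gpa) on the right of the comparison is an aggregate-in-WHERE error

Fix: Put the inner MAX in a scalar subquery

Corrected query:
SELECT MAX(gpa) FROM students WHERE gpa < (SELECT MAX(gpa) FROM students)

Result:
MAX(gpa)
--------
3.35    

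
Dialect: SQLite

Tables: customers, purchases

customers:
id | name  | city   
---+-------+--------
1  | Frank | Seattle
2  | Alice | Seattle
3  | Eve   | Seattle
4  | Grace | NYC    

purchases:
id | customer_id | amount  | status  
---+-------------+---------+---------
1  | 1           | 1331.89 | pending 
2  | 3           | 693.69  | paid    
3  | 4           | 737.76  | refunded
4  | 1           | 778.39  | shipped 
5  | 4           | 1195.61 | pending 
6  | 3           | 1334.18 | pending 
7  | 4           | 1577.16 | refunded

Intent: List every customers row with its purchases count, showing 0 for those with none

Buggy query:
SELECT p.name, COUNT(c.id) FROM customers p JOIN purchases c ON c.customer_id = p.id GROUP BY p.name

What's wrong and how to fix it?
Bug: An inner join excludes parents with zero children

Fix: Switch to LEFT JOIN to retain unmatched parent rows

Corrected query:
SELECT p.name, COUNT(c.id) FROM customers p LEFT JOIN purchases c ON c.customer_id = p.id GROUP BY p.name

Result:
name  | COUNT(c.id)
------+------------
Alice | 0          
Eve   | 2          
Frank | 2          
Grace | 3          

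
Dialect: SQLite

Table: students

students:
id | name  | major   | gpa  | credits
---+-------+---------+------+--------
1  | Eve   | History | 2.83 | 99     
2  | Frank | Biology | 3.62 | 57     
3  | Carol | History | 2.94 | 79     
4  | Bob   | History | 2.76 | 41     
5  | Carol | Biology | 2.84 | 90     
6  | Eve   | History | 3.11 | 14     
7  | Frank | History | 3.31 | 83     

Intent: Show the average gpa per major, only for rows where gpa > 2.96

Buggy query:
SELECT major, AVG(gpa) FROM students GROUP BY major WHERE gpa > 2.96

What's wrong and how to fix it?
Bug: WHERE cannot follow GROUP BY

Fix: Move the WHERE clause before GROUP BY

Corrected query:
SELECT major, AVG(gpa) FROM students WHERE gpa > 2.96 GROUP BY major

Result:
major   | AVG(gpa)
--------+---------
Biology | 3.62    
History | 3.21    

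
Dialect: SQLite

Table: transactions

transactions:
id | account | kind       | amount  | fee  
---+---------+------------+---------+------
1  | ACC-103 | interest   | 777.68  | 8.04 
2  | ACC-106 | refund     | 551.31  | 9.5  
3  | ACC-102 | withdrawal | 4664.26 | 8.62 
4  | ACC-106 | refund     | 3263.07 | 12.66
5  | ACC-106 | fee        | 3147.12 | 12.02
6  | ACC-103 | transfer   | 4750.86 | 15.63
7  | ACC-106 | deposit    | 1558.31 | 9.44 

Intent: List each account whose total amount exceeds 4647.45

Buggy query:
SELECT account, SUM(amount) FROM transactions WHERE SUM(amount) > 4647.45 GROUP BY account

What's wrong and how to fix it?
Bug: WHERE runs before GROUP BY, so aggregates aren't available there

Fix: Move the aggregate condition to a HAVING clause

Corrected query:
SELECT account, SUM(amount) FROM transactions GROUP BY account HAVING SUM(amount) > 4647.45

Result:
account | SUM(amount)
--------+------------
ACC-102 | 4664.26    
ACC-103 | 5528.54    
ACC-106 | 8519.81    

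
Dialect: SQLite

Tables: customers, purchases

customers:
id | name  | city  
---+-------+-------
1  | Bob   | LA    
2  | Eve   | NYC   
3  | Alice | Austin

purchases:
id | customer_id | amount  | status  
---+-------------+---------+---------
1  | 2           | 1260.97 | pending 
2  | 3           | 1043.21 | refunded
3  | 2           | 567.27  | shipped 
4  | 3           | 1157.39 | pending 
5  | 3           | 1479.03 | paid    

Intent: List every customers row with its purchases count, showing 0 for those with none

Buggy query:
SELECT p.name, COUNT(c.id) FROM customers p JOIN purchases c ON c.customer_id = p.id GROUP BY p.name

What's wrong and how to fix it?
Bug: An inner join excludes parents with zero children

Fix: Use LEFT JOIN so parents without children still appear (COUNT(c.id) gives 0)

Corrected query:
SELECT p.name, COUNT(c.id) FROM customers p LEFT JOIN purchases c ON c.customer_id = p.id GROUP BY p.name

Result:
name  | COUNT(c.id)
------+------------
Alice | 3          
Bob   | 0          
Eve   | 2          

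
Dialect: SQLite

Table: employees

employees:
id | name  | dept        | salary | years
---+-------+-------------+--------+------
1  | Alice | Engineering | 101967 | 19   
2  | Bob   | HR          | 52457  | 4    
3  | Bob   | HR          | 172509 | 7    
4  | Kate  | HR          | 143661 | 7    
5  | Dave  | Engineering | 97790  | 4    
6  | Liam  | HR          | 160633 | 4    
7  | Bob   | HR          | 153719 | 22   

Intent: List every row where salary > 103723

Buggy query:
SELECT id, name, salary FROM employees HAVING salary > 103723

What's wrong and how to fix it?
Bug: HAVING filters the output of aggregation, but this query has no GROUP BY and no aggregate functions, so SQLite rejects it (HAVING clause on a non-aggregate query); the condition here is per row

Fix: Use WHERE for row-level filtering

Corrected query:
SELECT id, name, salary FROM employees WHERE salary > 103723

Result:
id | name | salary
---+------+-------
3  | Bob  | 172509
4  | Kate | 143661
6  | Liam | 160633
7  | Bob  | 153719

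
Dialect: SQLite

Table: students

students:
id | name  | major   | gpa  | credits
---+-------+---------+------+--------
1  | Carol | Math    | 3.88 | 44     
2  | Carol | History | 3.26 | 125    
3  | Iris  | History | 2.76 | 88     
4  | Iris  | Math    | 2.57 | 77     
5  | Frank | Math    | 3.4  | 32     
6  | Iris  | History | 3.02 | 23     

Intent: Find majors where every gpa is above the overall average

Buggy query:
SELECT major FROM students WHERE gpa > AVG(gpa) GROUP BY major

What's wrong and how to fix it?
Bug: WHERE evaluates per row before aggregation, so AVG() is unavailable

Fix: Compute the overall average in a scalar subquery and compare each group's MIN against it in HAVING

Corrected query:
SELECT major FROM students GROUP BY major HAVING MIN(gpa) > (SELECT AVG(gpa) FROM students)

Result:
(no rows)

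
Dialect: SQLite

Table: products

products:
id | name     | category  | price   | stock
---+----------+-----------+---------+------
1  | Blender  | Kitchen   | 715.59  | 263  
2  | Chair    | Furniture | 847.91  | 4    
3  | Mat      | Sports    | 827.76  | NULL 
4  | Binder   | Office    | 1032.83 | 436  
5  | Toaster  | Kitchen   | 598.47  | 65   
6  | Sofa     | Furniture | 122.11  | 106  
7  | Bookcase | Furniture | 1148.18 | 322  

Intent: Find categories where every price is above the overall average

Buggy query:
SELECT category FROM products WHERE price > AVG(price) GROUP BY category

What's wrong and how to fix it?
Bug: WHERE evaluates per row before aggregation, so AVG() is unavailable

Fix: Use a subquery for AVG and a HAVING MIN(...) filter so the condition holds for every row in the group

Corrected query:
SELECT category FROM products GROUP BY category HAVING MIN(price) > (SELECT AVG(price) FROM products)

Result:
category
--------
Office  
Sports  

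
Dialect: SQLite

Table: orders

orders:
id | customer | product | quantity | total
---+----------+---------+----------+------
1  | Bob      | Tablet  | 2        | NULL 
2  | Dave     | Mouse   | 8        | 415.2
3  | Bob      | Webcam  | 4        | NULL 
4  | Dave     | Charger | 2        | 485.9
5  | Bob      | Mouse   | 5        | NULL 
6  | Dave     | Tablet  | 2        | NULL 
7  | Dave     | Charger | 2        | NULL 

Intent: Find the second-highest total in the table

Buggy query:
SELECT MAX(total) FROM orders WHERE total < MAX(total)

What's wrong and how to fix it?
Bug: MAX(total) on the right of the comparison is an aggregate-in-WHERE error

Fix: Compute the overall MAX in a subquery, then take MAX of rows below it

Corrected query:
SELECT MAX(total) FROM orders WHERE total < (SELECT MAX(total) FROM orders)

Result:
MAX(total)
----------
415.2     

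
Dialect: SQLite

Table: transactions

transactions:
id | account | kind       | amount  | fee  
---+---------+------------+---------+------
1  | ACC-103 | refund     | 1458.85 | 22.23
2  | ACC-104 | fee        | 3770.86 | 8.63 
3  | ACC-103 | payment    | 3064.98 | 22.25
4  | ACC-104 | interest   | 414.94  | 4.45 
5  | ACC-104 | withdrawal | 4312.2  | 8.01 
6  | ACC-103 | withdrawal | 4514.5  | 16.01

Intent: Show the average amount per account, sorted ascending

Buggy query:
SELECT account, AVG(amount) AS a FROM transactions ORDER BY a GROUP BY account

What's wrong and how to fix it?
Bug: GROUP BY must precede ORDER BY

Fix: Move ORDER BY to the end, after GROUP BY

Corrected query:
SELECT account, AVG(amount) AS a FROM transactions GROUP BY account ORDER BY a

Result:
account | a          
--------+------------
ACC-104 | 2832.666667
ACC-103 | 3012.776667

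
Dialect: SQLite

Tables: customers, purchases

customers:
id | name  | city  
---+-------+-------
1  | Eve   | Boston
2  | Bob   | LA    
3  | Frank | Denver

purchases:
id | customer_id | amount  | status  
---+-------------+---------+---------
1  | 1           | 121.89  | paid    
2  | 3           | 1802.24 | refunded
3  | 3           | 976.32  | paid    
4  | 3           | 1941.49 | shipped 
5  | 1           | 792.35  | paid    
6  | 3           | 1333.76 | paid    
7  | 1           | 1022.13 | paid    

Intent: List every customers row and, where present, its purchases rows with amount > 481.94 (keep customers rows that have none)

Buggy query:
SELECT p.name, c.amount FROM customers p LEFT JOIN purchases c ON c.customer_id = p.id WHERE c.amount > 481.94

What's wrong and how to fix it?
Bug: Filtering c.amount in WHERE discards the NULL rows produced by LEFT JOIN, turning it into an inner join

Fix: Move the right-table condition into the ON clause so unmatched parents are kept

Corrected query:
SELECT p.name, c.amount FROM customers p LEFT JOIN purchases c ON c.customer_id = p.id AND c.amount > 481.94

Result:
name  | amount 
------+--------
Eve   | 792.35 
Eve   | 1022.13
Bob   | NULL   
Frank | 976.32 
Frank | 1333.76
Frank | 1802.24
Frank | 1941.49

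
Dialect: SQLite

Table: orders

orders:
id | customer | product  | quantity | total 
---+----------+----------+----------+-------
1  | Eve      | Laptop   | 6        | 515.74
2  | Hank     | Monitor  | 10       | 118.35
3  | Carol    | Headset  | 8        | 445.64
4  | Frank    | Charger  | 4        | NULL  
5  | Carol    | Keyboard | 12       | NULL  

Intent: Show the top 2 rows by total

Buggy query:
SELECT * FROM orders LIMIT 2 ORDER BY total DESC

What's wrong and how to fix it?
Bug: ORDER BY cannot follow LIMIT; LIMIT is the final clause

Fix: Swap the clauses: ORDER BY first, then LIMIT

Corrected query:
SELECT * FROM orders ORDER BY total DESC LIMIT 2

Result:
id | customer | product | quantity | total 
---+----------+---------+----------+-------
1  | Eve      | Laptop  | 6        | 515.74
3  | Carol    | Headset | 8        | 445.64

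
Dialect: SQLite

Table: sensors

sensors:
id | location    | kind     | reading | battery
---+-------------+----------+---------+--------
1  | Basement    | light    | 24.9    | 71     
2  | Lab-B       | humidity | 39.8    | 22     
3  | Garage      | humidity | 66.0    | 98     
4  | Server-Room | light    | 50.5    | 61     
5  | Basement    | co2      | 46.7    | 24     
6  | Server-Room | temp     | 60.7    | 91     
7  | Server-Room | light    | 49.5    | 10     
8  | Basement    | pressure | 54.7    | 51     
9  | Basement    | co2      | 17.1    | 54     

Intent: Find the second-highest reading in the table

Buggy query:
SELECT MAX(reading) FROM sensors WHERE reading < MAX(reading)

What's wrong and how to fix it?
Bug: MAX(reading) on the right of the comparison is an aggregate-in-WHERE error

Fix: Compute the overall MAX in a subquery, then take MAX of rows below it

Corrected query:
SELECT MAX(reading) FROM sensors WHERE reading < (SELECT MAX(reading) FROM sensors)

Result:
MAX(reading)
------------
60.7        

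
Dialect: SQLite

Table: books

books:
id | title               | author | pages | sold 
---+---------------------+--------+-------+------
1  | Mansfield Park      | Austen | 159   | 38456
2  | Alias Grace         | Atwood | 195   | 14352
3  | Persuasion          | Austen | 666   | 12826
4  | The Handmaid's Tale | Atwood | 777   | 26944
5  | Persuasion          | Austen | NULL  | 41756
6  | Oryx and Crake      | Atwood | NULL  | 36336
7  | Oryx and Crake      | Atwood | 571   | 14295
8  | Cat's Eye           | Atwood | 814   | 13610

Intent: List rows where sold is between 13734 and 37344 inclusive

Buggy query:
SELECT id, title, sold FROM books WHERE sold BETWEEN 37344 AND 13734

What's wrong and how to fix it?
Bug: BETWEEN expects the lower bound first; with 37344 AND 13734 the range is empty

Fix: Write BETWEEN 13734 AND 37344

Corrected query:
SELECT id, title, sold FROM books WHERE sold BETWEEN 13734 AND 37344

Result:
id | title               | sold 
---+---------------------+------
2  | Alias Grace         | 14352
4  | The Handmaid's Tale | 26944
6  | Oryx and Crake      | 36336
7  | Oryx and Crake      | 14295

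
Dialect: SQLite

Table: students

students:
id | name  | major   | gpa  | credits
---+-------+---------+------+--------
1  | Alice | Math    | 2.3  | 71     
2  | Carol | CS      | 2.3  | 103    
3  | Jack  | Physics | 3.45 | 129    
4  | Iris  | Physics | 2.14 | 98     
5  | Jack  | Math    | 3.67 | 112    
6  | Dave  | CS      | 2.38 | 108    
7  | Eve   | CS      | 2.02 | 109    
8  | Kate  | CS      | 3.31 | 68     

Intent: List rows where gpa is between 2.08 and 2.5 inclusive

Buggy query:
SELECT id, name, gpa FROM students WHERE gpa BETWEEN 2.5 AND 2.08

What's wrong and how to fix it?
Bug: BETWEEN expects the lower bound first; with 2.5 AND 2.08 the range is empty

Fix: Write BETWEEN 2.08 AND 2.5

Corrected query:
SELECT id, name, gpa FROM students WHERE gpa BETWEEN 2.08 AND 2.5

Result:
id | name  | gpa 
---+-------+-----
1  | Alice | 2.3 
2  | Carol | 2.3 
4  | Iris  | 2.14
6  | Dave  | 2.38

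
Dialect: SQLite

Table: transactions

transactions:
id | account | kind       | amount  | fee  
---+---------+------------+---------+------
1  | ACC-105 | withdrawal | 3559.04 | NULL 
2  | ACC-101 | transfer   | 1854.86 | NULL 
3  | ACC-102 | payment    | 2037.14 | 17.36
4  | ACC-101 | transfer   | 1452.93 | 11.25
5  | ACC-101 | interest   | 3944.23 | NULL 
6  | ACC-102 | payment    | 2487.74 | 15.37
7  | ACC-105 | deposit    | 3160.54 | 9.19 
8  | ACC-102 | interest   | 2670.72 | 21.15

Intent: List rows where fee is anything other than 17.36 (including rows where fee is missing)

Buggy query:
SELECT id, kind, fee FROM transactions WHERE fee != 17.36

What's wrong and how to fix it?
Bug: Inequality against NULL is unknown, not true; rows with NULL are dropped

Fix: Add an explicit OR fee IS NULL to include the missing-value rows

Corrected query:
SELECT id, kind, fee FROM transactions WHERE fee != 17.36 OR fee IS NULL

Result:
id | kind       | fee  
---+------------+------
1  | withdrawal | NULL 
2  | transfer   | NULL 
4  | transfer   | 11.25
5  | interest   | NULL 
6  | payment    | 15.37
7  | deposit    | 9.19 
8  | interest   | 21.15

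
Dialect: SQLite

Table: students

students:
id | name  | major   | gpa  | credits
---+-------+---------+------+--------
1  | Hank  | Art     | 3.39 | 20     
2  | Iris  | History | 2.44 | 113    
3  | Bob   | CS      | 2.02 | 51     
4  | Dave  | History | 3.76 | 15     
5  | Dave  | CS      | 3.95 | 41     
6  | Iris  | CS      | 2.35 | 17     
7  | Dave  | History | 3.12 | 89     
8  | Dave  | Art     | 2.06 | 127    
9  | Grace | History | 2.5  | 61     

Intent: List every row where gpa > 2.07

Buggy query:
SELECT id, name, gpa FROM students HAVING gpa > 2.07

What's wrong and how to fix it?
Bug: This is a non-aggregate query (no GROUP BY, no aggregates), so in SQLite the HAVING clause is invalid here; a row-level condition belongs in WHERE

Fix: Replace HAVING with WHERE since the condition applies to individual rows

Corrected query:
SELECT id, name, gpa FROM students WHERE gpa > 2.07

Result:
id | name  | gpa 
---+-------+-----
1  | Hank  | 3.39
2  | Iris  | 2.44
4  | Dave  | 3.76
5  | Dave  | 3.95
6  | Iris  | 2.35
7  | Dave  | 3.12
9  | Grace | 2.5 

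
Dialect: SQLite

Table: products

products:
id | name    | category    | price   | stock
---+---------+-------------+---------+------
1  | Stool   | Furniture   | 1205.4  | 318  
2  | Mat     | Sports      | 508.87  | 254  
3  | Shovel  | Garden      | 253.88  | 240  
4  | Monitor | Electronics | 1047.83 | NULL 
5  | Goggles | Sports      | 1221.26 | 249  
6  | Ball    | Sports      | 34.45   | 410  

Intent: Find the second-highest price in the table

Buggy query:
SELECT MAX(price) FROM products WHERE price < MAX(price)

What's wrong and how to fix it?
Bug: The inner MAX is an aggregate inside WHERE, which is not allowed

Fix: Compute the overall MAX in a subquery, then take MAX of rows below it

Corrected query:
SELECT MAX(price) FROM products WHERE price < (SELECT MAX(price) FROM products)

Result:
MAX(price)
----------
1205.4    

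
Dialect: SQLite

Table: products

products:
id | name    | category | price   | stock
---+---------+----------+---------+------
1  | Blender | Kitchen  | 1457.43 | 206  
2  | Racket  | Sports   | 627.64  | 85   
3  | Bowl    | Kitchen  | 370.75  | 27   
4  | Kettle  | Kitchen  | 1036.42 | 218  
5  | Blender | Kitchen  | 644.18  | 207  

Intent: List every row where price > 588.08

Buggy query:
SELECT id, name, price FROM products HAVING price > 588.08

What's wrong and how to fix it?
Bug: HAVING filters the output of aggregation, but this query has no GROUP BY and no aggregate functions, so SQLite rejects it (HAVING clause on a non-aggregate query); the condition here is per row

Fix: Use WHERE for row-level filtering

Corrected query:
SELECT id, name, price FROM products WHERE price > 588.08

Result:
id | name    | price  
---+---------+--------
1  | Blender | 1457.43
2  | Racket  | 627.64 
4  | Kettle  | 1036.42
5  | Blender | 644.18 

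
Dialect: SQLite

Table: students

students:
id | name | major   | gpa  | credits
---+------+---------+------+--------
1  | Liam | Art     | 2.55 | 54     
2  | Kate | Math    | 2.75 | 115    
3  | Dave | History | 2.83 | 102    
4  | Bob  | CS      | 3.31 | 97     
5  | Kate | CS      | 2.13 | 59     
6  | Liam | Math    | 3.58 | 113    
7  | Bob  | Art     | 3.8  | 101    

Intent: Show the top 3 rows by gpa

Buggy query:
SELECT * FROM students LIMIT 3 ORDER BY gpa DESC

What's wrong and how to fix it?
Bug: LIMIT must come after ORDER BY

Fix: Sort with ORDER BY, then apply LIMIT

Corrected query:
SELECT * FROM students ORDER BY gpa DESC LIMIT 3

Result:
id | name | major | gpa  | credits
---+------+-------+------+--------
7  | Bob  | Art   | 3.8  | 101    
6  | Liam | Math  | 3.58 | 113    
4  | Bob  | CS    | 3.31 | 97     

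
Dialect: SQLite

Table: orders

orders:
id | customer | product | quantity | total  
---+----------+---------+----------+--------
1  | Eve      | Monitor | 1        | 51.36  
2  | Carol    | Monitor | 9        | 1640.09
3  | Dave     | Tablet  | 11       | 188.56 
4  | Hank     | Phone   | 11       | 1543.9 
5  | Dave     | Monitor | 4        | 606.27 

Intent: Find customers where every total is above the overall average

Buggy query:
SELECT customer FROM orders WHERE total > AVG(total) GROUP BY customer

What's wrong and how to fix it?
Bug: AVG() is an aggregate; it can't sit directly in WHERE

Fix: Compute the overall average in a scalar subquery and compare each group's MIN against it in HAVING

Corrected query:
SELECT customer FROM orders GROUP BY customer HAVING MIN(total) > (SELECT AVG(total) FROM orders)

Result:
customer
--------
Carol   
Hank    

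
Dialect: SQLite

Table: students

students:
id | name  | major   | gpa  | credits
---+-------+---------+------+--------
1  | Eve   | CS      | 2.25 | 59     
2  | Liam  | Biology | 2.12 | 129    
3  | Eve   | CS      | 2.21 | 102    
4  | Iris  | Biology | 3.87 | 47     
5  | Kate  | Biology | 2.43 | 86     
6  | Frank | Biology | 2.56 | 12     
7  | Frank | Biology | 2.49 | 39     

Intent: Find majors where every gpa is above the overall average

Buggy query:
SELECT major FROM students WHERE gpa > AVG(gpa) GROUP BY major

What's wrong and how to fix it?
Bug: WHERE evaluates per row before aggregation, so AVG() is unavailable

Fix: Use a subquery for AVG and a HAVING MIN(...) filter so the condition holds for every row in the group

Corrected query:
SELECT major FROM students GROUP BY major HAVING MIN(gpa) > (SELECT AVG(gpa) FROM students)

Result:
(no rows)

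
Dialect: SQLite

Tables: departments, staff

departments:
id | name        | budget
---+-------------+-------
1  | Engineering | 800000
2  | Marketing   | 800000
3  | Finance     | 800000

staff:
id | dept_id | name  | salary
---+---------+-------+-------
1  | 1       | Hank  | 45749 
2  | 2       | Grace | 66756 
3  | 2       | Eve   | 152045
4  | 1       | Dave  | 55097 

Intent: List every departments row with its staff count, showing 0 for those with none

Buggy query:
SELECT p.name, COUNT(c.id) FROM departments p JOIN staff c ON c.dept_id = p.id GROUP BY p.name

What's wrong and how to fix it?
Bug: INNER JOIN drops departments rows that have no matching staff rows

Fix: Switch to LEFT JOIN to retain unmatched parent rows

Corrected query:
SELECT p.name, COUNT(c.id) FROM departments p LEFT JOIN staff c ON c.dept_id = p.id GROUP BY p.name

Result:
name        | COUNT(c.id)
------------+------------
Engineering | 2          
Finance     | 0          
Marketing   | 2          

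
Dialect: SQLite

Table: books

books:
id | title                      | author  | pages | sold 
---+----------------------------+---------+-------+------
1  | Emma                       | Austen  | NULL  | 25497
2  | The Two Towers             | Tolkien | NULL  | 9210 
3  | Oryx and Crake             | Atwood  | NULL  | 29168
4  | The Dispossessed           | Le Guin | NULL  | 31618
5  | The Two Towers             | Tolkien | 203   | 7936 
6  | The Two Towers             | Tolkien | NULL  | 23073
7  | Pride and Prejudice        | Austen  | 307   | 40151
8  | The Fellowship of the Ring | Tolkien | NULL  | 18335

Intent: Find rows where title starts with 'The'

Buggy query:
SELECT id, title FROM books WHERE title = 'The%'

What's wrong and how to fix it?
Bug: Wildcards only work with LIKE; '=' treats '%' as a literal character

Fix: Use LIKE for wildcard pattern matching

Corrected query:
SELECT id, title FROM books WHERE title LIKE 'The%'

Result:
id | title                     
---+---------------------------
2  | The Two Towers            
4  | The Dispossessed          
5  | The Two Towers            
6  | The Two Towers            
8  | The Fellowship of the Ring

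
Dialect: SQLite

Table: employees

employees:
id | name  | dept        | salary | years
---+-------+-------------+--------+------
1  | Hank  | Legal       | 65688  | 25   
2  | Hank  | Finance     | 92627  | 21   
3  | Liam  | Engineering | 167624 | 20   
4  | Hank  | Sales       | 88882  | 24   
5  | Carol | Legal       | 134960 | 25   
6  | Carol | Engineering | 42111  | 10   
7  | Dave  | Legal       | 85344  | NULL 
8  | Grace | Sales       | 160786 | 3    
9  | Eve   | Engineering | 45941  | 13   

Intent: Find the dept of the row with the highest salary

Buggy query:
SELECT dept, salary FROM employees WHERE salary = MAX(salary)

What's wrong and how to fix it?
Bug: MAX(salary) is an aggregate and cannot be used directly in WHERE

Fix: Wrap MAX in a scalar subquery so WHERE compares against a single value

Corrected query:
SELECT dept, salary FROM employees WHERE salary = (SELECT MAX(salary) FROM employees)

Result:
dept        | salary
------------+-------
Engineering | 167624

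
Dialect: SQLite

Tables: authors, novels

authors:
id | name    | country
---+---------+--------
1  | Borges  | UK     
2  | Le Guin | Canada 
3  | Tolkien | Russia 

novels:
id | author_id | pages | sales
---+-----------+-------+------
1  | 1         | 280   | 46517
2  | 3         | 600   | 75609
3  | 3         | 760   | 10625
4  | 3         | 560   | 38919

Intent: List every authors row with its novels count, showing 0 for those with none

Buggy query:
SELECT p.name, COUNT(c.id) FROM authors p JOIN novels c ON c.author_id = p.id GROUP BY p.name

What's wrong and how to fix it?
Bug: An inner join excludes parents with zero children

Fix: Use LEFT JOIN so parents without children still appear (COUNT(c.id) gives 0)

Corrected query:
SELECT p.name, COUNT(c.id) FROM authors p LEFT JOIN novels c ON c.author_id = p.id GROUP BY p.name

Result:
name    | COUNT(c.id)
--------+------------
Borges  | 1          
Le Guin | 0          
Tolkien | 3          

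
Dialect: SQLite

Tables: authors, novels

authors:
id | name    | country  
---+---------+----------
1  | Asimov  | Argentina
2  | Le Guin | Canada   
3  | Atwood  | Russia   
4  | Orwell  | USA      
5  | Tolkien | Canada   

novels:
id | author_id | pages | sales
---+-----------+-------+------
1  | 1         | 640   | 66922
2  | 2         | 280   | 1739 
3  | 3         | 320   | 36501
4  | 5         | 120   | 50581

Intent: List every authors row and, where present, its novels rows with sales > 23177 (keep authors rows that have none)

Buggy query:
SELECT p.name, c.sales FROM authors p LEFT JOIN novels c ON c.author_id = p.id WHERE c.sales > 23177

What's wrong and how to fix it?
Bug: A WHERE condition on the right-hand table after LEFT JOIN drops unmatched parents

Fix: Put 'c.sales > 23177' in the JOIN's ON clause instead of WHERE

Corrected query:
SELECT p.name, c.sales FROM authors p LEFT JOIN novels c ON c.author_id = p.id AND c.sales > 23177

Result:
name    | sales
--------+------
Asimov  | 66922
Le Guin | NULL 
Atwood  | 36501
Orwell  | NULL 
Tolkien | 50581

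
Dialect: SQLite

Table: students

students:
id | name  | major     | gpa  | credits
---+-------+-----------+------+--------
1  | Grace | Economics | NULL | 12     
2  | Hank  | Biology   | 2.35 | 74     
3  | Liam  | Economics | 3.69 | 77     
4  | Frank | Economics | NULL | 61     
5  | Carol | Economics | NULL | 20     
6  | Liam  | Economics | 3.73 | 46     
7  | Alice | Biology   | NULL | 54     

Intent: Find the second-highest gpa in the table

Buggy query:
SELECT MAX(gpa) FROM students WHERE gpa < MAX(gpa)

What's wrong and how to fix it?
Bug: The inner MAX is an aggregate inside WHERE, which is not allowed

Fix: Compute the overall MAX in a subquery, then take MAX of rows below it

Corrected query:
SELECT MAX(gpa) FROM students WHERE gpa < (SELECT MAX(gpa) FROM students)

Result:
MAX(gpa)
--------
3.69    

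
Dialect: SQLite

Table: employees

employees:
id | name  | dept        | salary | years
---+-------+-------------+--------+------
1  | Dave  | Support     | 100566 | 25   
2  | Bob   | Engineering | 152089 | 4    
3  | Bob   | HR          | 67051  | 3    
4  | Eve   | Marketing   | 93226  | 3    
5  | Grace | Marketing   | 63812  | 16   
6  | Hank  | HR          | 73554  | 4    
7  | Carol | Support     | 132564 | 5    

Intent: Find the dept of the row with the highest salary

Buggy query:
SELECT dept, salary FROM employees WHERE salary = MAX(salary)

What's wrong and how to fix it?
Bug: WHERE is evaluated per row; an aggregate over the whole table isn't defined there

Fix: Wrap MAX in a scalar subquery so WHERE compares against a single value

Corrected query:
SELECT dept, salary FROM employees WHERE salary = (SELECT MAX(salary) FROM employees)

Result:
dept        | salary
------------+-------
Engineering | 152089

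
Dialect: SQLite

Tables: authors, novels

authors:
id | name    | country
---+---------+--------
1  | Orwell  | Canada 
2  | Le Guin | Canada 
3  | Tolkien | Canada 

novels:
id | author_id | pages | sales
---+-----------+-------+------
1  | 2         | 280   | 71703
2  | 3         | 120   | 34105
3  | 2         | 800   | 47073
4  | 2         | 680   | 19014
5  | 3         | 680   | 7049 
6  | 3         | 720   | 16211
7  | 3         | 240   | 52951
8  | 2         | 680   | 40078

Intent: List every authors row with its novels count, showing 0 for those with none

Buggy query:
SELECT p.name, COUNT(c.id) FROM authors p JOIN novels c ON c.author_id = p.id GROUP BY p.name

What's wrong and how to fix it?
Bug: An inner join excludes parents with zero children

Fix: Use LEFT JOIN so parents without children still appear (COUNT(c.id) gives 0)

Corrected query:
SELECT p.name, COUNT(c.id) FROM authors p LEFT JOIN novels c ON c.author_id = p.id GROUP BY p.name

Result:
name    | COUNT(c.id)
--------+------------
Le Guin | 4          
Orwell  | 0          
Tolkien | 4          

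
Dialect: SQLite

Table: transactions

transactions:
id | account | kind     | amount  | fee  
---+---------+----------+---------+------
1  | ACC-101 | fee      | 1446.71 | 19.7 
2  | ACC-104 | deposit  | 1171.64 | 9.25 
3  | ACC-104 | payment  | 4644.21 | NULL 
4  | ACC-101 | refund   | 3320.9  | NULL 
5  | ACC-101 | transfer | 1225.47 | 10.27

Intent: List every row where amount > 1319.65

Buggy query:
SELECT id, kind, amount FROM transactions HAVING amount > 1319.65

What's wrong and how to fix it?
Bug: This is a non-aggregate query (no GROUP BY, no aggregates), so in SQLite the HAVING clause is invalid here; a row-level condition belongs in WHERE

Fix: Replace HAVING with WHERE since the condition applies to individual rows

Corrected query:
SELECT id, kind, amount FROM transactions WHERE amount > 1319.65

Result:
id | kind    | amount 
---+---------+--------
1  | fee     | 1446.71
3  | payment | 4644.21
4  | refund  | 3320.9 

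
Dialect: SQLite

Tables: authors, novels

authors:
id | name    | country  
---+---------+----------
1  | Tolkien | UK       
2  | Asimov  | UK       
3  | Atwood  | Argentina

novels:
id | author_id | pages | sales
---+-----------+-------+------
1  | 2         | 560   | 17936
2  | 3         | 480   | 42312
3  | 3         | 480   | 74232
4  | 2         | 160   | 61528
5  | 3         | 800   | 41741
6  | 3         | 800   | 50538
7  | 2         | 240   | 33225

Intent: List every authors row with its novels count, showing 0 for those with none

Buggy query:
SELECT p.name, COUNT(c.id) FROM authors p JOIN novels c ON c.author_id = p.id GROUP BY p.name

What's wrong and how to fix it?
Bug: An inner join excludes parents with zero children

Fix: Use LEFT JOIN so parents without children still appear (COUNT(c.id) gives 0)

Corrected query:
SELECT p.name, COUNT(c.id) FROM authors p LEFT JOIN novels c ON c.author_id = p.id GROUP BY p.name

Result:
name    | COUNT(c.id)
--------+------------
Asimov  | 3          
Atwood  | 4          
Tolkien | 0          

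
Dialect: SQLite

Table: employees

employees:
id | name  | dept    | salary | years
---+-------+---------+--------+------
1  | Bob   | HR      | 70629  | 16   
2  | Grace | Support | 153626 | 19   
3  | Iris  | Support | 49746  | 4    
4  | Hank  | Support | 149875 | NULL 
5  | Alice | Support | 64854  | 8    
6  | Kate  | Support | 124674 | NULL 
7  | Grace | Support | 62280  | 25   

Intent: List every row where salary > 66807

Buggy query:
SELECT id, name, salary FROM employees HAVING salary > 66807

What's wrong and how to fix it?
Bug: HAVING filters the output of aggregation, but this query has no GROUP BY and no aggregate functions, so SQLite rejects it (HAVING clause on a non-aggregate query); the condition here is per row

Fix: Replace HAVING with WHERE since the condition applies to individual rows

Corrected query:
SELECT id, name, salary FROM employees WHERE salary > 66807

Result:
id | name  | salary
---+-------+-------
1  | Bob   | 70629 
2  | Grace | 153626
4  | Hank  | 149875
6  | Kate  | 124674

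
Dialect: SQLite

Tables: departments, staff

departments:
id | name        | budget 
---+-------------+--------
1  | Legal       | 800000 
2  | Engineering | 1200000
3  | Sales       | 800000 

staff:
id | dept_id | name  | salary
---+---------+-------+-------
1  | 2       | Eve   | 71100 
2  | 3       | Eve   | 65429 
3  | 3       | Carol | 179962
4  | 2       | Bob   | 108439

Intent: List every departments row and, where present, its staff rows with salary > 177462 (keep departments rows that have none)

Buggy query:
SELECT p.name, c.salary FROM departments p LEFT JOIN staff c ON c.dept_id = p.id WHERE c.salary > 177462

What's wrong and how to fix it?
Bug: Filtering c.salary in WHERE discards the NULL rows produced by LEFT JOIN, turning it into an inner join

Fix: Put 'c.salary > 177462' in the JOIN's ON clause instead of WHERE

Corrected query:
SELECT p.name, c.salary FROM departments p LEFT JOIN staff c ON c.dept_id = p.id AND c.salary > 177462

Result:
name        | salary
------------+-------
Legal       | NULL  
Engineering | NULL  
Sales       | 179962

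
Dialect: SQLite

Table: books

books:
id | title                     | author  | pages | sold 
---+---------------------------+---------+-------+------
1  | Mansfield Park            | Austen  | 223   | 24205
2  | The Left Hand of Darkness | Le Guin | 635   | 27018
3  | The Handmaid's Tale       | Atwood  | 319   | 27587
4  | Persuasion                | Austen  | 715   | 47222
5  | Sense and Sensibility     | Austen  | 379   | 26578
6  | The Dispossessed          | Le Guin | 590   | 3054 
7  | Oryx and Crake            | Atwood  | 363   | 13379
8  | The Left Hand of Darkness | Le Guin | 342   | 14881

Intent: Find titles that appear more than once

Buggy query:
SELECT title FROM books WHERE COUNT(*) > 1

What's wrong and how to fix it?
Bug: WHERE can't reference COUNT(*); aggregates are computed after WHERE

Fix: GROUP BY title, then filter groups with HAVING COUNT(*) > 1

Corrected query:
SELECT title FROM books GROUP BY title HAVING COUNT(*) > 1

Result:
title                    
-------------------------
The Left Hand of Darkness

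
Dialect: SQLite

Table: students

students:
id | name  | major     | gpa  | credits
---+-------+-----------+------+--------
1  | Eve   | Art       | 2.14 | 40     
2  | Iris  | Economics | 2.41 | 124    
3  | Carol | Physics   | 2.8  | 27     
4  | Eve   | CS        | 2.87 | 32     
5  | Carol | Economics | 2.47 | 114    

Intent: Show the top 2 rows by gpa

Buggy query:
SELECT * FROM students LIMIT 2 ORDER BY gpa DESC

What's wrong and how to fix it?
Bug: ORDER BY cannot follow LIMIT; LIMIT is the final clause

Fix: Swap the clauses: ORDER BY first, then LIMIT

Corrected query:
SELECT * FROM students ORDER BY gpa DESC LIMIT 2

Result:
id | name  | major   | gpa  | credits
---+-------+---------+------+--------
4  | Eve   | CS      | 2.87 | 32     
3  | Carol | Physics | 2.8  | 27     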